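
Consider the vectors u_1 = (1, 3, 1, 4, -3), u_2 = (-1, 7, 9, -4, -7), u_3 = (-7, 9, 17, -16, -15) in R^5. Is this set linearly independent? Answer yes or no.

Form the matrix with these vectors as rows and row reduce.
R2 ← R2 + R1: [0, 10, 10, 0, -10]
R3 ← R3 + (7)·R1: [0, 30, 24, 12, -36]
R3 ← R3 − (3)·R2: [0, 0, -6, 12, -6]
3 nonzero rows, so the 3 vectors span a space of dimension 3.
Since 3 = 3, the vectors are linearly independent.

yes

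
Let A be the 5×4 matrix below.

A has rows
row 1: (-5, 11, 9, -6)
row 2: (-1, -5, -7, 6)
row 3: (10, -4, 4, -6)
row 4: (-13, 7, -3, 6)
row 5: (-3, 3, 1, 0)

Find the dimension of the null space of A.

2

Row reduce to echelon form.
R2 ← R2 − (1/5)·R1: [0, -36/5, -44/5, 36/5]
R3 ← R3 + (2)·R1: [0, 18, 22, -18]
R4 ← R4 − (13/5)·R1: [0, -108/5, -132/5, 108/5]
R5 ← R5 − (3/5)·R1: [0, -18/5, -22/5, 18/5]
R3 ← R3 + (5/2)·R2: [0, 0, 0, 0]
R4 ← R4 − (3)·R2: [0, 0, 0, 0]
R5 ← R5 − (1/2)·R2: [0, 0, 0, 0]
2 nonzero rows, so rank(A) = 2.
A has 4 columns; by rank–nullity, nullity = 4 − 2 = 2.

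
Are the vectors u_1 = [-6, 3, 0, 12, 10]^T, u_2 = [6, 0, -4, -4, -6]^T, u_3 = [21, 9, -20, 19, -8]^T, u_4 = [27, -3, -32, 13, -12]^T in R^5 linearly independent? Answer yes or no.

Form the matrix with these vectors as rows and row reduce.
R2 ← R2 + R1: [0, 3, -4, 8, 4]
R3 ← R3 + (7/2)·R1: [0, 39/2, -20, 61, 27]
R4 ← R4 + (9/2)·R1: [0, 21/2, -32, 67, 33]
R3 ← R3 − (13/2)·R2: [0, 0, 6, 9, 1]
R4 ← R4 − (7/2)·R2: [0, 0, -18, 39, 19]
R4 ← R4 + (3)·R3: [0, 0, 0, 66, 22]
4 nonzero rows, so the 4 vectors span a space of dimension 4.
Since 4 = 4, the vectors are linearly independent.

yes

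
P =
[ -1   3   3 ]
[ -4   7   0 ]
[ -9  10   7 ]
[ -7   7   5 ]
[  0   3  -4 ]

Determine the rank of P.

Row reduce to echelon form.
R2 ← R2 − (4)·R1: [0, -5, -12]
R3 ← R3 − (9)·R1: [0, -17, -20]
R4 ← R4 − (7)·R1: [0, -14, -16]
R3 ← R3 − (17/5)·R2: [0, 0, 104/5]
R4 ← R4 − (14/5)·R2: [0, 0, 88/5]
R5 ← R5 + (3/5)·R2: [0, 0, -56/5]
R4 ← R4 − (11/13)·R3: [0, 0, 0]
R5 ← R5 + (7/13)·R3: [0, 0, 0]
Echelon form has 3 nonzero rows, so rank(P) = 3.

3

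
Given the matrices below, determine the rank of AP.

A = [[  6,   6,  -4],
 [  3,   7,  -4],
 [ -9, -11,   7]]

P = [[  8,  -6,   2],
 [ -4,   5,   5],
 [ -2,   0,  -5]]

First compute AP:
[[ 32,  -6,  62],
 [  4,  17,  61],
 [-42,  -1, -108]]
Now row reduce the product.
R2 ← R2 − (1/8)·R1: [0, 71/4, 213/4]
R3 ← R3 + (21/16)·R1: [0, -71/8, -213/8]
R3 ← R3 + (1/2)·R2: [0, 0, 0]
2 nonzero rows, so rank(AP) = 2.

2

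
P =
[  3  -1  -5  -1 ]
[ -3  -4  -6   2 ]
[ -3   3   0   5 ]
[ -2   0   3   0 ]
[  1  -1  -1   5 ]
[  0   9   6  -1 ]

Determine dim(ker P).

Row reduce to echelon form.
R2 ← R2 + R1: [0, -5, -11, 1]
R3 ← R3 + R1: [0, 2, -5, 4]
R4 ← R4 + (2/3)·R1: [0, -2/3, -1/3, -2/3]
R5 ← R5 − (1/3)·R1: [0, -2/3, 2/3, 16/3]
R3 ← R3 + (2/5)·R2: [0, 0, -47/5, 22/5]
R4 ← R4 − (2/15)·R2: [0, 0, 17/15, -4/5]
R5 ← R5 − (2/15)·R2: [0, 0, 32/15, 26/5]
R6 ← R6 + (9/5)·R2: [0, 0, -69/5, 4/5]
R4 ← R4 + (17/141)·R3: [0, 0, 0, -38/141]
R5 ← R5 + (32/141)·R3: [0, 0, 0, 874/141]
R6 ← R6 − (69/47)·R3: [0, 0, 0, -266/47]
R5 ← R5 + (23)·R4: [0, 0, 0, 0]
R6 ← R6 − (21)·R4: [0, 0, 0, 0]
4 nonzero rows, so rank(P) = 4.
P has 4 columns; by rank–nullity, nullity = 4 − 4 = 0.

0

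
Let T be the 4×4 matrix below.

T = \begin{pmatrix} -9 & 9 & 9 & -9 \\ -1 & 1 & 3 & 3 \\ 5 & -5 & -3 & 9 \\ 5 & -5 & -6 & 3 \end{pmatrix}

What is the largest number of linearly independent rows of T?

2

Row reduce to echelon form.
R2 ← R2 − (1/9)·R1: [0, 0, 2, 4]
R3 ← R3 + (5/9)·R1: [0, 0, 2, 4]
R4 ← R4 + (5/9)·R1: [0, 0, -1, -2]
R3 ← R3 − R2: [0, 0, 0, 0]
R4 ← R4 + (1/2)·R2: [0, 0, 0, 0]
Echelon form has 2 nonzero rows, so rank(T) = 2.
The rank gives the maximum number of linearly independent rows: 2.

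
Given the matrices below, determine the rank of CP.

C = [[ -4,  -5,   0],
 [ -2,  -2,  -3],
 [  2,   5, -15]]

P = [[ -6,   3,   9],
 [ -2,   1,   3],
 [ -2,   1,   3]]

First compute CP:
[[ 34, -17, -51],
 [ 22, -11, -33],
 [  8,  -4, -12]]
Now row reduce the product.
R2 ← R2 − (11/17)·R1: [0, 0, 0]
R3 ← R3 − (4/17)·R1: [0, 0, 0]
1 nonzero row, so rank(CP) = 1.

1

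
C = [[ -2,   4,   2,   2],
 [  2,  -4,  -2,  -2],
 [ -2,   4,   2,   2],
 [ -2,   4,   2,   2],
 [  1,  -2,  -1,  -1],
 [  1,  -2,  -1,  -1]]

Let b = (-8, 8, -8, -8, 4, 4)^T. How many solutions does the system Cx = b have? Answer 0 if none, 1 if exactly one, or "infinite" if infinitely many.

infinite

Row reduce the augmented matrix [C | b].
R2 ← R2 + R1: [0, 0, 0, 0, 0]
R3 ← R3 − R1: [0, 0, 0, 0, 0]
R4 ← R4 − R1: [0, 0, 0, 0, 0]
R5 ← R5 + (1/2)·R1: [0, 0, 0, 0, 0]
R6 ← R6 + (1/2)·R1: [0, 0, 0, 0, 0]
The echelon form has 1 nonzero rows, and every pivot lies in the first 4 columns, so rank(C) = rank([C|b]) = 1.
The system is consistent.
rank = 1 < 4 unknowns, so there are infinitely many solutions.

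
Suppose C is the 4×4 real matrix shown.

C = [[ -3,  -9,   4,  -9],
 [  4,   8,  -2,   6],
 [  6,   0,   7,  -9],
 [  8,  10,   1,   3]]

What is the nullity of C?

2

Row reduce to echelon form.
R2 ← R2 + (4/3)·R1: [0, -4, 10/3, -6]
R3 ← R3 + (2)·R1: [0, -18, 15, -27]
R4 ← R4 + (8/3)·R1: [0, -14, 35/3, -21]
R3 ← R3 − (9/2)·R2: [0, 0, 0, 0]
R4 ← R4 − (7/2)·R2: [0, 0, 0, 0]
2 nonzero rows, so rank(C) = 2.
C has 4 columns; by rank–nullity, nullity = 4 − 2 = 2.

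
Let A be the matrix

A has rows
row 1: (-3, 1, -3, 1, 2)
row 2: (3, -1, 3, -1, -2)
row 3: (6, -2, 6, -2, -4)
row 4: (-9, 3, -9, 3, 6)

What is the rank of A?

1

Row reduce to echelon form.
R2 ← R2 + R1: [0, 0, 0, 0, 0]
R3 ← R3 + (2)·R1: [0, 0, 0, 0, 0]
R4 ← R4 − (3)·R1: [0, 0, 0, 0, 0]
Echelon form has 1 nonzero row, so rank(A) = 1.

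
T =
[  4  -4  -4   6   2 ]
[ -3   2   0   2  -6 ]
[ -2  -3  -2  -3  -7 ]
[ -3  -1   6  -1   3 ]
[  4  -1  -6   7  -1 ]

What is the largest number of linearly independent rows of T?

4

Row reduce to echelon form.
R2 ← R2 + (3/4)·R1: [0, -1, -3, 13/2, -9/2]
R3 ← R3 + (1/2)·R1: [0, -5, -4, 0, -6]
R4 ← R4 + (3/4)·R1: [0, -4, 3, 7/2, 9/2]
R5 ← R5 − R1: [0, 3, -2, 1, -3]
R3 ← R3 − (5)·R2: [0, 0, 11, -65/2, 33/2]
R4 ← R4 − (4)·R2: [0, 0, 15, -45/2, 45/2]
R5 ← R5 + (3)·R2: [0, 0, -11, 41/2, -33/2]
R4 ← R4 − (15/11)·R3: [0, 0, 0, 240/11, 0]
R5 ← R5 + R3: [0, 0, 0, -12, 0]
R5 ← R5 + (11/20)·R4: [0, 0, 0, 0, 0]
Echelon form has 4 nonzero rows, so rank(T) = 4.
The rank gives the maximum number of linearly independent rows: 4.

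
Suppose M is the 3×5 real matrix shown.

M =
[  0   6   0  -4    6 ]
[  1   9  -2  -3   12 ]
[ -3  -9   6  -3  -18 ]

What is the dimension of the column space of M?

2

Row reduce to echelon form.
Swap R1 ↔ R2
R3 ← R3 + (3)·R1: [0, 18, 0, -12, 18]
R3 ← R3 − (3)·R2: [0, 0, 0, 0, 0]
Echelon form has 2 nonzero rows, so rank(M) = 2.
The column space has dimension equal to the rank: 2.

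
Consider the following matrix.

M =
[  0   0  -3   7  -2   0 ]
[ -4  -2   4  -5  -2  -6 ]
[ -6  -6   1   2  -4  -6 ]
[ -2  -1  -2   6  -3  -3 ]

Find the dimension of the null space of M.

Row reduce to echelon form.
Swap R1 ↔ R2
R3 ← R3 − (3/2)·R1: [0, -3, -5, 19/2, -1, 3]
R4 ← R4 − (1/2)·R1: [0, 0, -4, 17/2, -2, 0]
Swap R2 ↔ R3
R4 ← R4 − (4/3)·R3: [0, 0, 0, -5/6, 2/3, 0]
4 nonzero rows, so rank(M) = 4.
M has 6 columns; by rank–nullity, nullity = 6 − 4 = 2.

2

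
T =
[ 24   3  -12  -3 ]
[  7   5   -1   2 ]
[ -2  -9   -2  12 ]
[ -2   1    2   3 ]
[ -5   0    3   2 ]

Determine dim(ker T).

Row reduce to echelon form.
R2 ← R2 − (7/24)·R1: [0, 33/8, 5/2, 23/8]
R3 ← R3 + (1/12)·R1: [0, -35/4, -3, 47/4]
R4 ← R4 + (1/12)·R1: [0, 5/4, 1, 11/4]
R5 ← R5 + (5/24)·R1: [0, 5/8, 1/2, 11/8]
R3 ← R3 + (70/33)·R2: [0, 0, 76/33, 589/33]
R4 ← R4 − (10/33)·R2: [0, 0, 8/33, 62/33]
R5 ← R5 − (5/33)·R2: [0, 0, 4/33, 31/33]
R4 ← R4 − (2/19)·R3: [0, 0, 0, 0]
R5 ← R5 − (1/19)·R3: [0, 0, 0, 0]
3 nonzero rows, so rank(T) = 3.
T has 4 columns; by rank–nullity, nullity = 4 − 3 = 1.

1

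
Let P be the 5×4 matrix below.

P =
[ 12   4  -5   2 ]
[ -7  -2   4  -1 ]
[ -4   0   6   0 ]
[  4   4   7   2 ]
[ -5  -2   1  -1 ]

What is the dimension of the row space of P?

Row reduce to echelon form.
R2 ← R2 + (7/12)·R1: [0, 1/3, 13/12, 1/6]
R3 ← R3 + (1/3)·R1: [0, 4/3, 13/3, 2/3]
R4 ← R4 − (1/3)·R1: [0, 8/3, 26/3, 4/3]
R5 ← R5 + (5/12)·R1: [0, -1/3, -13/12, -1/6]
R3 ← R3 − (4)·R2: [0, 0, 0, 0]
R4 ← R4 − (8)·R2: [0, 0, 0, 0]
R5 ← R5 + R2: [0, 0, 0, 0]
Echelon form has 2 nonzero rows, so rank(P) = 2.
The row space has dimension equal to the rank: 2.

2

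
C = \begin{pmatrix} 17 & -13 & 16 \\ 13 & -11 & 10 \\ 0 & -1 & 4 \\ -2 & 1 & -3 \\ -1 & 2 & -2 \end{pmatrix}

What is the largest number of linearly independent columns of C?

Row reduce to echelon form.
R2 ← R2 − (13/17)·R1: [0, -18/17, -38/17]
R4 ← R4 + (2/17)·R1: [0, -9/17, -19/17]
R5 ← R5 + (1/17)·R1: [0, 21/17, -18/17]
R3 ← R3 − (17/18)·R2: [0, 0, 55/9]
R4 ← R4 − (1/2)·R2: [0, 0, 0]
R5 ← R5 + (7/6)·R2: [0, 0, -11/3]
R5 ← R5 + (3/5)·R3: [0, 0, 0]
Echelon form has 3 nonzero rows, so rank(C) = 3.
The rank gives the maximum number of linearly independent columns: 3.

3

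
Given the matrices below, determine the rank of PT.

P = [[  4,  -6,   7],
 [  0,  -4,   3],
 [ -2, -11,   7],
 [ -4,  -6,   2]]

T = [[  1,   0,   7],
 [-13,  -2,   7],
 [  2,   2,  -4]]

2

First compute PT:
[[ 96,  26, -42],
 [ 58,  14, -40],
 [155,  36, -119],
 [ 78,  16, -78]]
Now row reduce the product.
R2 ← R2 − (29/48)·R1: [0, -41/24, -117/8]
R3 ← R3 − (155/96)·R1: [0, -287/48, -819/16]
R4 ← R4 − (13/16)·R1: [0, -41/8, -351/8]
R3 ← R3 − (7/2)·R2: [0, 0, 0]
R4 ← R4 − (3)·R2: [0, 0, 0]
2 nonzero rows, so rank(PT) = 2.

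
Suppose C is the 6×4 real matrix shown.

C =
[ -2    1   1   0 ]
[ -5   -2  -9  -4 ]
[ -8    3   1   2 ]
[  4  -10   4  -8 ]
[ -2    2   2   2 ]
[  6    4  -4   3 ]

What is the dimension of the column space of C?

Row reduce to echelon form.
R2 ← R2 − (5/2)·R1: [0, -9/2, -23/2, -4]
R3 ← R3 − (4)·R1: [0, -1, -3, 2]
R4 ← R4 + (2)·R1: [0, -8, 6, -8]
R5 ← R5 − R1: [0, 1, 1, 2]
R6 ← R6 + (3)·R1: [0, 7, -1, 3]
R3 ← R3 − (2/9)·R2: [0, 0, -4/9, 26/9]
R4 ← R4 − (16/9)·R2: [0, 0, 238/9, -8/9]
R5 ← R5 + (2/9)·R2: [0, 0, -14/9, 10/9]
R6 ← R6 + (14/9)·R2: [0, 0, -170/9, -29/9]
R4 ← R4 + (119/2)·R3: [0, 0, 0, 171]
R5 ← R5 − (7/2)·R3: [0, 0, 0, -9]
R6 ← R6 − (85/2)·R3: [0, 0, 0, -126]
R5 ← R5 + (1/19)·R4: [0, 0, 0, 0]
R6 ← R6 + (14/19)·R4: [0, 0, 0, 0]
Echelon form has 4 nonzero rows, so rank(C) = 4.
The column space has dimension equal to the rank: 4.

4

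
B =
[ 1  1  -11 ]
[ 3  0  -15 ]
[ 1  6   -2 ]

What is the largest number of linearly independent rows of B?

3

Row reduce to echelon form.
R2 ← R2 − (3)·R1: [0, -3, 18]
R3 ← R3 − R1: [0, 5, 9]
R3 ← R3 + (5/3)·R2: [0, 0, 39]
Echelon form has 3 nonzero rows, so rank(B) = 3.
The rank gives the maximum number of linearly independent rows: 3.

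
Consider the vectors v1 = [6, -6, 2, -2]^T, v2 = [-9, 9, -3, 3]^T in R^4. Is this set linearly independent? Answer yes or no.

no

Form the matrix with these vectors as rows and row reduce.
R2 ← R2 + (3/2)·R1: [0, 0, 0, 0]
1 nonzero row, so the 2 vectors span a space of dimension 1.
Since 1 < 2, the vectors are linearly dependent.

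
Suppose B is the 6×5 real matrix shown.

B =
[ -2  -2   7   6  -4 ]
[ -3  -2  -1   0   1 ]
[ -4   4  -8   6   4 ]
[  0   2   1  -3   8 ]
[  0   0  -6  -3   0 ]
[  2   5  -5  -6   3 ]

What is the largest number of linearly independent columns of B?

5

Row reduce to echelon form.
R2 ← R2 − (3/2)·R1: [0, 1, -23/2, -9, 7]
R3 ← R3 − (2)·R1: [0, 8, -22, -6, 12]
R6 ← R6 + R1: [0, 3, 2, 0, -1]
R3 ← R3 − (8)·R2: [0, 0, 70, 66, -44]
R4 ← R4 − (2)·R2: [0, 0, 24, 15, -6]
R6 ← R6 − (3)·R2: [0, 0, 73/2, 27, -22]
R4 ← R4 − (12/35)·R3: [0, 0, 0, -267/35, 318/35]
R5 ← R5 + (3/35)·R3: [0, 0, 0, 93/35, -132/35]
R6 ← R6 − (73/140)·R3: [0, 0, 0, -519/70, 33/35]
R5 ← R5 + (31/89)·R4: [0, 0, 0, 0, -54/89]
R6 ← R6 − (173/178)·R4: [0, 0, 0, 0, -702/89]
R6 ← R6 − (13)·R5: [0, 0, 0, 0, 0]
Echelon form has 5 nonzero rows, so rank(B) = 5.
The rank gives the maximum number of linearly independent columns: 5.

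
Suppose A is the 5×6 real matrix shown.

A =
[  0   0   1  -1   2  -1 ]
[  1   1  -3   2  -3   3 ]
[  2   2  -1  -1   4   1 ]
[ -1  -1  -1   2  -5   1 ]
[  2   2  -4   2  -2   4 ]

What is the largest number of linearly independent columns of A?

2

Row reduce to echelon form.
Swap R1 ↔ R2
R3 ← R3 − (2)·R1: [0, 0, 5, -5, 10, -5]
R4 ← R4 + R1: [0, 0, -4, 4, -8, 4]
R5 ← R5 − (2)·R1: [0, 0, 2, -2, 4, -2]
R3 ← R3 − (5)·R2: [0, 0, 0, 0, 0, 0]
R4 ← R4 + (4)·R2: [0, 0, 0, 0, 0, 0]
R5 ← R5 − (2)·R2: [0, 0, 0, 0, 0, 0]
Echelon form has 2 nonzero rows, so rank(A) = 2.
The rank gives the maximum number of linearly independent columns: 2.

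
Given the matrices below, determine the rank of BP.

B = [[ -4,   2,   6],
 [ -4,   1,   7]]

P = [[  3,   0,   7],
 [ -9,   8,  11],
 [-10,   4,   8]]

First compute BP:
[[-90,  40,  42],
 [-91,  36,  39]]
Now row reduce the product.
R2 ← R2 − (91/90)·R1: [0, -40/9, -52/15]
2 nonzero rows, so rank(BP) = 2.

2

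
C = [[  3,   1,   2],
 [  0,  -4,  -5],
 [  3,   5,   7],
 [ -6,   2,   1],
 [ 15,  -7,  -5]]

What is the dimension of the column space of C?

Row reduce to echelon form.
R3 ← R3 − R1: [0, 4, 5]
R4 ← R4 + (2)·R1: [0, 4, 5]
R5 ← R5 − (5)·R1: [0, -12, -15]
R3 ← R3 + R2: [0, 0, 0]
R4 ← R4 + R2: [0, 0, 0]
R5 ← R5 − (3)·R2: [0, 0, 0]
Echelon form has 2 nonzero rows, so rank(C) = 2.
The column space has dimension equal to the rank: 2.

2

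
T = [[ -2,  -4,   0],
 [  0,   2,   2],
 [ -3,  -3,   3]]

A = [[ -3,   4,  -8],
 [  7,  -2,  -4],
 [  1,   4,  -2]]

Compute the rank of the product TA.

2

First compute TA:
[[-22,   0,  32],
 [ 16,   4, -12],
 [ -9,   6,  30]]
Now row reduce the product.
R2 ← R2 + (8/11)·R1: [0, 4, 124/11]
R3 ← R3 − (9/22)·R1: [0, 6, 186/11]
R3 ← R3 − (3/2)·R2: [0, 0, 0]
2 nonzero rows, so rank(TA) = 2.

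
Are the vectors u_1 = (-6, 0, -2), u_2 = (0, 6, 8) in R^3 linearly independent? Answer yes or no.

yes

Form the matrix with these vectors as rows and row reduce.
2 nonzero rows, so the 2 vectors span a space of dimension 2.
Since 2 = 2, the vectors are linearly independent.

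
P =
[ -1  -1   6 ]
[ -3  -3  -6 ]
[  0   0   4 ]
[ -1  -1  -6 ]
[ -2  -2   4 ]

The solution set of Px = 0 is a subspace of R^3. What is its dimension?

1

Row reduce to echelon form.
R2 ← R2 − (3)·R1: [0, 0, -24]
R4 ← R4 − R1: [0, 0, -12]
R5 ← R5 − (2)·R1: [0, 0, -8]
R3 ← R3 + (1/6)·R2: [0, 0, 0]
R4 ← R4 − (1/2)·R2: [0, 0, 0]
R5 ← R5 − (1/3)·R2: [0, 0, 0]
2 nonzero rows, so rank(P) = 2.
P has 3 columns; by rank–nullity, nullity = 3 − 2 = 1.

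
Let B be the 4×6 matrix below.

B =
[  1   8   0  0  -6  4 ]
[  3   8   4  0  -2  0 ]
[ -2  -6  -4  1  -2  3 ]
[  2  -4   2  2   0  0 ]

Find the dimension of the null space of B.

Row reduce to echelon form.
R2 ← R2 − (3)·R1: [0, -16, 4, 0, 16, -12]
R3 ← R3 + (2)·R1: [0, 10, -4, 1, -14, 11]
R4 ← R4 − (2)·R1: [0, -20, 2, 2, 12, -8]
R3 ← R3 + (5/8)·R2: [0, 0, -3/2, 1, -4, 7/2]
R4 ← R4 − (5/4)·R2: [0, 0, -3, 2, -8, 7]
R4 ← R4 − (2)·R3: [0, 0, 0, 0, 0, 0]
3 nonzero rows, so rank(B) = 3.
B has 6 columns; by rank–nullity, nullity = 6 − 3 = 3.

3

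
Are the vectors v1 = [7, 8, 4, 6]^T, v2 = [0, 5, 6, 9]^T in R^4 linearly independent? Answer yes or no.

Form the matrix with these vectors as rows and row reduce.
2 nonzero rows, so the 2 vectors span a space of dimension 2.
Since 2 = 2, the vectors are linearly independent.

yes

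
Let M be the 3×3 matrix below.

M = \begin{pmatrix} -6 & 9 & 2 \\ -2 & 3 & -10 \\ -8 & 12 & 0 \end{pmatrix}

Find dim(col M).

Row reduce to echelon form.
R2 ← R2 − (1/3)·R1: [0, 0, -32/3]
R3 ← R3 − (4/3)·R1: [0, 0, -8/3]
R3 ← R3 − (1/4)·R2: [0, 0, 0]
Echelon form has 2 nonzero rows, so rank(M) = 2.
The column space has dimension equal to the rank: 2.

2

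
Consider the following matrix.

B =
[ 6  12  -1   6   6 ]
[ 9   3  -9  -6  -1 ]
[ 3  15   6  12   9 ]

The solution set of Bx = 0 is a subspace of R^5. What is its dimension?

Row reduce to echelon form.
R2 ← R2 − (3/2)·R1: [0, -15, -15/2, -15, -10]
R3 ← R3 − (1/2)·R1: [0, 9, 13/2, 9, 6]
R3 ← R3 + (3/5)·R2: [0, 0, 2, 0, 0]
3 nonzero rows, so rank(B) = 3.
B has 5 columns; by rank–nullity, nullity = 5 − 3 = 2.

2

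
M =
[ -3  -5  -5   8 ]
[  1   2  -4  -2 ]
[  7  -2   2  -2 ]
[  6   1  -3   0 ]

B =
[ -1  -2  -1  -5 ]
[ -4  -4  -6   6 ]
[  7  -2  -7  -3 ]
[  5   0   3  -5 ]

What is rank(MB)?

First compute MB:
[[ 28,  36,  92, -40],
 [-47,  -2,   9,  29],
 [  5, -10, -15, -43],
 [-31, -10,   9, -15]]
Now row reduce the product.
R2 ← R2 + (47/28)·R1: [0, 409/7, 1144/7, -267/7]
R3 ← R3 − (5/28)·R1: [0, -115/7, -220/7, -251/7]
R4 ← R4 + (31/28)·R1: [0, 209/7, 776/7, -415/7]
R3 ← R3 + (115/409)·R2: [0, 0, 5940/409, -19052/409]
R4 ← R4 − (209/409)·R2: [0, 0, 11184/409, -16276/409]
R4 ← R4 − (932/495)·R3: [0, 0, 0, 2156/45]
4 nonzero rows, so rank(MB) = 4.

4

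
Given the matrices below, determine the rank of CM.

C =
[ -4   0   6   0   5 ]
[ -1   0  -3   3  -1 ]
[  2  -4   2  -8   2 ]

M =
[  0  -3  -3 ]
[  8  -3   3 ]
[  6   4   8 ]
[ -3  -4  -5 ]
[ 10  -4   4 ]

3

First compute CM:
[[ 86,  16,  80],
 [-37, -17, -40],
 [ 24,  38,  46]]
Now row reduce the product.
R2 ← R2 + (37/86)·R1: [0, -435/43, -240/43]
R3 ← R3 − (12/43)·R1: [0, 1442/43, 1018/43]
R3 ← R3 + (1442/435)·R2: [0, 0, 150/29]
3 nonzero rows, so rank(CM) = 3.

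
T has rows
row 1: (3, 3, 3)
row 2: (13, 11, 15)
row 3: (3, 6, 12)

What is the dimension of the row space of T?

Row reduce to echelon form.
R2 ← R2 − (13/3)·R1: [0, -2, 2]
R3 ← R3 − R1: [0, 3, 9]
R3 ← R3 + (3/2)·R2: [0, 0, 12]
Echelon form has 3 nonzero rows, so rank(T) = 3.
The row space has dimension equal to the rank: 3.

3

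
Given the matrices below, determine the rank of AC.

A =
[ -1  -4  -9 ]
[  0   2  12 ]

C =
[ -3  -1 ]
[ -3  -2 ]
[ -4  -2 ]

First compute AC:
[[ 51,  27],
 [-54, -28]]
Now row reduce the product.
R2 ← R2 + (18/17)·R1: [0, 10/17]
2 nonzero rows, so rank(AC) = 2.

2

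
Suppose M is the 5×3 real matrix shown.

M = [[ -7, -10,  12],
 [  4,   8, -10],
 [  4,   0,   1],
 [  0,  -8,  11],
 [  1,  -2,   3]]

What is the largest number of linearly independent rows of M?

Row reduce to echelon form.
R2 ← R2 + (4/7)·R1: [0, 16/7, -22/7]
R3 ← R3 + (4/7)·R1: [0, -40/7, 55/7]
R5 ← R5 + (1/7)·R1: [0, -24/7, 33/7]
R3 ← R3 + (5/2)·R2: [0, 0, 0]
R4 ← R4 + (7/2)·R2: [0, 0, 0]
R5 ← R5 + (3/2)·R2: [0, 0, 0]
Echelon form has 2 nonzero rows, so rank(M) = 2.
The rank gives the maximum number of linearly independent rows: 2.

2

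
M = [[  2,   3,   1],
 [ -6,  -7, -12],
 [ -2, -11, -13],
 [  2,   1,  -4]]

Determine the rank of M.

3

Row reduce to echelon form.
R2 ← R2 + (3)·R1: [0, 2, -9]
R3 ← R3 + R1: [0, -8, -12]
R4 ← R4 − R1: [0, -2, -5]
R3 ← R3 + (4)·R2: [0, 0, -48]
R4 ← R4 + R2: [0, 0, -14]
R4 ← R4 − (7/24)·R3: [0, 0, 0]
Echelon form has 3 nonzero rows, so rank(M) = 3.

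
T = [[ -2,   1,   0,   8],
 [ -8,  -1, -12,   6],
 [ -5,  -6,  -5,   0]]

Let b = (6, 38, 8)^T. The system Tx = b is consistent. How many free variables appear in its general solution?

1

Row reduce the augmented matrix [T | b].
R2 ← R2 − (4)·R1: [0, -5, -12, -26, 14]
R3 ← R3 − (5/2)·R1: [0, -17/2, -5, -20, -7]
R3 ← R3 − (17/10)·R2: [0, 0, 77/5, 121/5, -154/5]
The echelon form has 3 nonzero rows, and every pivot lies in the first 4 columns, so rank(T) = rank([T|b]) = 3.
The system is consistent.
Free variables = (unknowns) − (rank) = 4 − 3 = 1.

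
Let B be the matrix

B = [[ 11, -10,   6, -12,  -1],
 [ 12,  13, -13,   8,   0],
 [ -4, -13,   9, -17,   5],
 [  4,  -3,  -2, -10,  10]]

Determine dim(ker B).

Row reduce to echelon form.
R2 ← R2 − (12/11)·R1: [0, 263/11, -215/11, 232/11, 12/11]
R3 ← R3 + (4/11)·R1: [0, -183/11, 123/11, -235/11, 51/11]
R4 ← R4 − (4/11)·R1: [0, 7/11, -46/11, -62/11, 114/11]
R3 ← R3 + (183/263)·R2: [0, 0, -636/263, -1759/263, 1419/263]
R4 ← R4 − (7/263)·R2: [0, 0, -963/263, -1630/263, 2718/263]
R4 ← R4 − (321/212)·R3: [0, 0, 0, 833/212, 459/212]
4 nonzero rows, so rank(B) = 4.
B has 5 columns; by rank–nullity, nullity = 5 − 4 = 1.

1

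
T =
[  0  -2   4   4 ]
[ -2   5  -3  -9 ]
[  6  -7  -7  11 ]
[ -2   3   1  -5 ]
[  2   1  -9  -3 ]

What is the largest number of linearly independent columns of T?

2

Row reduce to echelon form.
Swap R1 ↔ R2
R3 ← R3 + (3)·R1: [0, 8, -16, -16]
R4 ← R4 − R1: [0, -2, 4, 4]
R5 ← R5 + R1: [0, 6, -12, -12]
R3 ← R3 + (4)·R2: [0, 0, 0, 0]
R4 ← R4 − R2: [0, 0, 0, 0]
R5 ← R5 + (3)·R2: [0, 0, 0, 0]
Echelon form has 2 nonzero rows, so rank(T) = 2.
The rank gives the maximum number of linearly independent columns: 2.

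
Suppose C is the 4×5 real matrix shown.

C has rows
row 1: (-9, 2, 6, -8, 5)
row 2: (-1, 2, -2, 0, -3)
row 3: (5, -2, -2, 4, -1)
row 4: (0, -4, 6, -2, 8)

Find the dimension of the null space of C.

3

Row reduce to echelon form.
R2 ← R2 − (1/9)·R1: [0, 16/9, -8/3, 8/9, -32/9]
R3 ← R3 + (5/9)·R1: [0, -8/9, 4/3, -4/9, 16/9]
R3 ← R3 + (1/2)·R2: [0, 0, 0, 0, 0]
R4 ← R4 + (9/4)·R2: [0, 0, 0, 0, 0]
2 nonzero rows, so rank(C) = 2.
C has 5 columns; by rank–nullity, nullity = 5 − 2 = 3.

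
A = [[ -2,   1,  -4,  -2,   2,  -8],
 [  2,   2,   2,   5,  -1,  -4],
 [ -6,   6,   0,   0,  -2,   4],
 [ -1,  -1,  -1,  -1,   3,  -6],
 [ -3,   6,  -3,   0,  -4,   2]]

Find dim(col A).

4

Row reduce to echelon form.
R2 ← R2 + R1: [0, 3, -2, 3, 1, -12]
R3 ← R3 − (3)·R1: [0, 3, 12, 6, -8, 28]
R4 ← R4 − (1/2)·R1: [0, -3/2, 1, 0, 2, -2]
R5 ← R5 − (3/2)·R1: [0, 9/2, 3, 3, -7, 14]
R3 ← R3 − R2: [0, 0, 14, 3, -9, 40]
R4 ← R4 + (1/2)·R2: [0, 0, 0, 3/2, 5/2, -8]
R5 ← R5 − (3/2)·R2: [0, 0, 6, -3/2, -17/2, 32]
R5 ← R5 − (3/7)·R3: [0, 0, 0, -39/14, -65/14, 104/7]
R5 ← R5 + (13/7)·R4: [0, 0, 0, 0, 0, 0]
Echelon form has 4 nonzero rows, so rank(A) = 4.
The column space has dimension equal to the rank: 4.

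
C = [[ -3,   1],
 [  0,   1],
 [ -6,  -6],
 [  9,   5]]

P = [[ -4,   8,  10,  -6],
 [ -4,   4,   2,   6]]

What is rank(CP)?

First compute CP:
[[  8, -20, -28,  24],
 [ -4,   4,   2,   6],
 [ 48, -72, -72,   0],
 [-56,  92, 100, -24]]
Now row reduce the product.
R2 ← R2 + (1/2)·R1: [0, -6, -12, 18]
R3 ← R3 − (6)·R1: [0, 48, 96, -144]
R4 ← R4 + (7)·R1: [0, -48, -96, 144]
R3 ← R3 + (8)·R2: [0, 0, 0, 0]
R4 ← R4 − (8)·R2: [0, 0, 0, 0]
2 nonzero rows, so rank(CP) = 2.

2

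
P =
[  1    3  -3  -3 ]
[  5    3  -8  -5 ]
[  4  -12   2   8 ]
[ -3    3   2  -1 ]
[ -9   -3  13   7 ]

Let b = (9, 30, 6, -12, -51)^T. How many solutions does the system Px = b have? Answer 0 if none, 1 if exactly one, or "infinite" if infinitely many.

infinite

Row reduce the augmented matrix [P | b].
R2 ← R2 − (5)·R1: [0, -12, 7, 10, -15]
R3 ← R3 − (4)·R1: [0, -24, 14, 20, -30]
R4 ← R4 + (3)·R1: [0, 12, -7, -10, 15]
R5 ← R5 + (9)·R1: [0, 24, -14, -20, 30]
R3 ← R3 − (2)·R2: [0, 0, 0, 0, 0]
R4 ← R4 + R2: [0, 0, 0, 0, 0]
R5 ← R5 + (2)·R2: [0, 0, 0, 0, 0]
The echelon form has 2 nonzero rows, and every pivot lies in the first 4 columns, so rank(P) = rank([P|b]) = 2.
The system is consistent.
rank = 2 < 4 unknowns, so there are infinitely many solutions.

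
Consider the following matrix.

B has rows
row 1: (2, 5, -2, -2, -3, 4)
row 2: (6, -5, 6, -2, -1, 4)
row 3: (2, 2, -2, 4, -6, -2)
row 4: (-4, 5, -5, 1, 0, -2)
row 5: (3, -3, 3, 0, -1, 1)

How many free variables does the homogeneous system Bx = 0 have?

3

Row reduce to echelon form.
R2 ← R2 − (3)·R1: [0, -20, 12, 4, 8, -8]
R3 ← R3 − R1: [0, -3, 0, 6, -3, -6]
R4 ← R4 + (2)·R1: [0, 15, -9, -3, -6, 6]
R5 ← R5 − (3/2)·R1: [0, -21/2, 6, 3, 7/2, -5]
R3 ← R3 − (3/20)·R2: [0, 0, -9/5, 27/5, -21/5, -24/5]
R4 ← R4 + (3/4)·R2: [0, 0, 0, 0, 0, 0]
R5 ← R5 − (21/40)·R2: [0, 0, -3/10, 9/10, -7/10, -4/5]
R5 ← R5 − (1/6)·R3: [0, 0, 0, 0, 0, 0]
3 nonzero rows, so rank(B) = 3.
B has 6 columns; by rank–nullity, nullity = 6 − 3 = 3.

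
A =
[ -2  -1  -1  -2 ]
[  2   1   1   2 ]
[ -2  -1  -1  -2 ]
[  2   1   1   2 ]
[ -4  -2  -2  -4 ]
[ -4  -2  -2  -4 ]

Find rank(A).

Row reduce to echelon form.
R2 ← R2 + R1: [0, 0, 0, 0]
R3 ← R3 − R1: [0, 0, 0, 0]
R4 ← R4 + R1: [0, 0, 0, 0]
R5 ← R5 − (2)·R1: [0, 0, 0, 0]
R6 ← R6 − (2)·R1: [0, 0, 0, 0]
Echelon form has 1 nonzero row, so rank(A) = 1.

1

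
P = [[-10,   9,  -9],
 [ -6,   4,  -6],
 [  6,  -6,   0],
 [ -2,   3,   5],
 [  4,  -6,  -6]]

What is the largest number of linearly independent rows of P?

Row reduce to echelon form.
R2 ← R2 − (3/5)·R1: [0, -7/5, -3/5]
R3 ← R3 + (3/5)·R1: [0, -3/5, -27/5]
R4 ← R4 − (1/5)·R1: [0, 6/5, 34/5]
R5 ← R5 + (2/5)·R1: [0, -12/5, -48/5]
R3 ← R3 − (3/7)·R2: [0, 0, -36/7]
R4 ← R4 + (6/7)·R2: [0, 0, 44/7]
R5 ← R5 − (12/7)·R2: [0, 0, -60/7]
R4 ← R4 + (11/9)·R3: [0, 0, 0]
R5 ← R5 − (5/3)·R3: [0, 0, 0]
Echelon form has 3 nonzero rows, so rank(P) = 3.
The rank gives the maximum number of linearly independent rows: 3.

3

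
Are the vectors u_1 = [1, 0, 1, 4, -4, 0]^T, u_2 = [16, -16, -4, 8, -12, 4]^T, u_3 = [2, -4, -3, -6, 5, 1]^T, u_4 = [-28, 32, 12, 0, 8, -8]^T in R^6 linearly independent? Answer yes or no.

Form the matrix with these vectors as rows and row reduce.
R2 ← R2 − (16)·R1: [0, -16, -20, -56, 52, 4]
R3 ← R3 − (2)·R1: [0, -4, -5, -14, 13, 1]
R4 ← R4 + (28)·R1: [0, 32, 40, 112, -104, -8]
R3 ← R3 − (1/4)·R2: [0, 0, 0, 0, 0, 0]
R4 ← R4 + (2)·R2: [0, 0, 0, 0, 0, 0]
2 nonzero rows, so the 4 vectors span a space of dimension 2.
Since 2 < 4, the vectors are linearly dependent.

no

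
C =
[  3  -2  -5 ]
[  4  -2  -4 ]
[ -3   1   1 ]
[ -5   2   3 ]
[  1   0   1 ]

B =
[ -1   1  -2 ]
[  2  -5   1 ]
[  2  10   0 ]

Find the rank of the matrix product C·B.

2

First compute CB:
[[-17, -37,  -8],
 [-16, -26, -10],
 [  7,   2,   7],
 [ 15,  15,  12],
 [  1,  11,  -2]]
Now row reduce the product.
R2 ← R2 − (16/17)·R1: [0, 150/17, -42/17]
R3 ← R3 + (7/17)·R1: [0, -225/17, 63/17]
R4 ← R4 + (15/17)·R1: [0, -300/17, 84/17]
R5 ← R5 + (1/17)·R1: [0, 150/17, -42/17]
R3 ← R3 + (3/2)·R2: [0, 0, 0]
R4 ← R4 + (2)·R2: [0, 0, 0]
R5 ← R5 − R2: [0, 0, 0]
2 nonzero rows, so rank(CB) = 2.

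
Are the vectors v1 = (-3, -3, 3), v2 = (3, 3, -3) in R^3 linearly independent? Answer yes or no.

no

Form the matrix with these vectors as rows and row reduce.
R2 ← R2 + R1: [0, 0, 0]
1 nonzero row, so the 2 vectors span a space of dimension 1.
Since 1 < 2, the vectors are linearly dependent.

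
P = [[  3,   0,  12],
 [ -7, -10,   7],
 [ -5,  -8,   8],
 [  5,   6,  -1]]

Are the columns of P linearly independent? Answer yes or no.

Row reduce P to echelon form.
R2 ← R2 + (7/3)·R1: [0, -10, 35]
R3 ← R3 + (5/3)·R1: [0, -8, 28]
R4 ← R4 − (5/3)·R1: [0, 6, -21]
R3 ← R3 − (4/5)·R2: [0, 0, 0]
R4 ← R4 + (3/5)·R2: [0, 0, 0]
2 pivots among 3 columns.
Only 2 < 3 pivot columns, so the columns are linearly dependent.

no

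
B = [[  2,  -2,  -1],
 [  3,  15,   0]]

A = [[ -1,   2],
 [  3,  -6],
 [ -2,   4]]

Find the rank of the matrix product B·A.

1

First compute BA:
[[ -6,  12],
 [ 42, -84]]
Now row reduce the product.
R2 ← R2 + (7)·R1: [0, 0]
1 nonzero row, so rank(BA) = 1.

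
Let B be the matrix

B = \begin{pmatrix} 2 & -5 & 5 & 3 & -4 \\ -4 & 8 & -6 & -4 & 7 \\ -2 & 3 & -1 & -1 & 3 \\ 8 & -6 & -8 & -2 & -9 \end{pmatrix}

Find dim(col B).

2

Row reduce to echelon form.
R2 ← R2 + (2)·R1: [0, -2, 4, 2, -1]
R3 ← R3 + R1: [0, -2, 4, 2, -1]
R4 ← R4 − (4)·R1: [0, 14, -28, -14, 7]
R3 ← R3 − R2: [0, 0, 0, 0, 0]
R4 ← R4 + (7)·R2: [0, 0, 0, 0, 0]
Echelon form has 2 nonzero rows, so rank(B) = 2.
The column space has dimension equal to the rank: 2.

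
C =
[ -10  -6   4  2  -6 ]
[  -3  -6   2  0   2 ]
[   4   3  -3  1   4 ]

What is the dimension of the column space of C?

Row reduce to echelon form.
R2 ← R2 − (3/10)·R1: [0, -21/5, 4/5, -3/5, 19/5]
R3 ← R3 + (2/5)·R1: [0, 3/5, -7/5, 9/5, 8/5]
R3 ← R3 + (1/7)·R2: [0, 0, -9/7, 12/7, 15/7]
Echelon form has 3 nonzero rows, so rank(C) = 3.
The column space has dimension equal to the rank: 3.

3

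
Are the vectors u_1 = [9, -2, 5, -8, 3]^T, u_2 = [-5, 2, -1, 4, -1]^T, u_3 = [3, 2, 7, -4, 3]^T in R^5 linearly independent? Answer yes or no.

Form the matrix with these vectors as rows and row reduce.
R2 ← R2 + (5/9)·R1: [0, 8/9, 16/9, -4/9, 2/3]
R3 ← R3 − (1/3)·R1: [0, 8/3, 16/3, -4/3, 2]
R3 ← R3 − (3)·R2: [0, 0, 0, 0, 0]
2 nonzero rows, so the 3 vectors span a space of dimension 2.
Since 2 < 3, the vectors are linearly dependent.

no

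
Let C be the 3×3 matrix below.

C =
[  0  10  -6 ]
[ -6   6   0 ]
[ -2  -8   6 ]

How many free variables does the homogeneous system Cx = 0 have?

Row reduce to echelon form.
Swap R1 ↔ R2
R3 ← R3 − (1/3)·R1: [0, -10, 6]
R3 ← R3 + R2: [0, 0, 0]
2 nonzero rows, so rank(C) = 2.
C has 3 columns; by rank–nullity, nullity = 3 − 2 = 1.

1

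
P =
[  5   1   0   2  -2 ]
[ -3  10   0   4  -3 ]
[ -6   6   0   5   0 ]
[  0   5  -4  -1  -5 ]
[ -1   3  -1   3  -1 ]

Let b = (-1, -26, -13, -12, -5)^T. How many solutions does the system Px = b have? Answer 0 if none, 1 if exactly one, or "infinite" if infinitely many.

1

Row reduce the augmented matrix [P | b].
R2 ← R2 + (3/5)·R1: [0, 53/5, 0, 26/5, -21/5, -133/5]
R3 ← R3 + (6/5)·R1: [0, 36/5, 0, 37/5, -12/5, -71/5]
R5 ← R5 + (1/5)·R1: [0, 16/5, -1, 17/5, -7/5, -26/5]
R3 ← R3 − (36/53)·R2: [0, 0, 0, 205/53, 24/53, 205/53]
R4 ← R4 − (25/53)·R2: [0, 0, -4, -183/53, -160/53, 29/53]
R5 ← R5 − (16/53)·R2: [0, 0, -1, 97/53, -7/53, 150/53]
Swap R3 ↔ R4
R5 ← R5 − (1/4)·R3: [0, 0, 0, 571/212, 33/53, 571/212]
R5 ← R5 − (571/820)·R4: [0, 0, 0, 0, 63/205, 0]
The echelon form has 5 nonzero rows, and every pivot lies in the first 5 columns, so rank(P) = rank([P|b]) = 5.
The system is consistent.
rank = 5 = number of unknowns, so the solution is unique.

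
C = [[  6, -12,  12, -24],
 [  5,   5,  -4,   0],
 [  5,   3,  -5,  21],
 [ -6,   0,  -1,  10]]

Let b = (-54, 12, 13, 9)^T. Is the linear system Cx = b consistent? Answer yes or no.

yes

Row reduce the augmented matrix [C | b].
R2 ← R2 − (5/6)·R1: [0, 15, -14, 20, 57]
R3 ← R3 − (5/6)·R1: [0, 13, -15, 41, 58]
R4 ← R4 + R1: [0, -12, 11, -14, -45]
R3 ← R3 − (13/15)·R2: [0, 0, -43/15, 71/3, 43/5]
R4 ← R4 + (4/5)·R2: [0, 0, -1/5, 2, 3/5]
R4 ← R4 − (3/43)·R3: [0, 0, 0, 15/43, 0]
The echelon form has 4 nonzero rows, and every pivot lies in the first 4 columns, so rank(C) = rank([C|b]) = 4.
The system is consistent.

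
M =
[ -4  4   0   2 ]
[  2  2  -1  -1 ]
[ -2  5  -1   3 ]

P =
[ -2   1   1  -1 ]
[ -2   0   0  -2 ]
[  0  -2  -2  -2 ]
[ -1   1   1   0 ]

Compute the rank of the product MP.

2

First compute MP:
[[ -2,  -2,  -2,  -4],
 [ -7,   3,   3,  -4],
 [ -9,   3,   3,  -6]]
Now row reduce the product.
R2 ← R2 − (7/2)·R1: [0, 10, 10, 10]
R3 ← R3 − (9/2)·R1: [0, 12, 12, 12]
R3 ← R3 − (6/5)·R2: [0, 0, 0, 0]
2 nonzero rows, so rank(MP) = 2.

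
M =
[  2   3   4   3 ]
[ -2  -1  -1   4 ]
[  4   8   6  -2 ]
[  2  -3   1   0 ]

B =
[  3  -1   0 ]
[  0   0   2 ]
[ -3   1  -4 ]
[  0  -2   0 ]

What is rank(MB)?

3

First compute MB:
[[ -6,  -4, -10],
 [ -3,  -7,   2],
 [ -6,   6,  -8],
 [  3,  -1, -10]]
Now row reduce the product.
R2 ← R2 − (1/2)·R1: [0, -5, 7]
R3 ← R3 − R1: [0, 10, 2]
R4 ← R4 + (1/2)·R1: [0, -3, -15]
R3 ← R3 + (2)·R2: [0, 0, 16]
R4 ← R4 − (3/5)·R2: [0, 0, -96/5]
R4 ← R4 + (6/5)·R3: [0, 0, 0]
3 nonzero rows, so rank(MB) = 3.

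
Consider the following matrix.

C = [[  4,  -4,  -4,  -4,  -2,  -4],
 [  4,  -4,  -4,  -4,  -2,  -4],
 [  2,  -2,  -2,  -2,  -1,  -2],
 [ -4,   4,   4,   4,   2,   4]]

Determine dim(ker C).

5

Row reduce to echelon form.
R2 ← R2 − R1: [0, 0, 0, 0, 0, 0]
R3 ← R3 − (1/2)·R1: [0, 0, 0, 0, 0, 0]
R4 ← R4 + R1: [0, 0, 0, 0, 0, 0]
1 nonzero row, so rank(C) = 1.
C has 6 columns; by rank–nullity, nullity = 6 − 1 = 5.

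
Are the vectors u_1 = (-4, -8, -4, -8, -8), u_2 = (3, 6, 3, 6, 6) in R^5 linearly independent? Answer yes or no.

no

Form the matrix with these vectors as rows and row reduce.
R2 ← R2 + (3/4)·R1: [0, 0, 0, 0, 0]
1 nonzero row, so the 2 vectors span a space of dimension 1.
Since 1 < 2, the vectors are linearly dependent.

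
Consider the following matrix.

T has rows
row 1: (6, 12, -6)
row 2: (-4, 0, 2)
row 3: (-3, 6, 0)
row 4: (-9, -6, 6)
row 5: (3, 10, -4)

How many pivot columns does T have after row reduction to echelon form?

Row reduce to echelon form.
R2 ← R2 + (2/3)·R1: [0, 8, -2]
R3 ← R3 + (1/2)·R1: [0, 12, -3]
R4 ← R4 + (3/2)·R1: [0, 12, -3]
R5 ← R5 − (1/2)·R1: [0, 4, -1]
R3 ← R3 − (3/2)·R2: [0, 0, 0]
R4 ← R4 − (3/2)·R2: [0, 0, 0]
R5 ← R5 − (1/2)·R2: [0, 0, 0]
Echelon form has 2 nonzero rows, so rank(T) = 2.
Each nonzero row contributes one pivot column: 2 pivot columns.

2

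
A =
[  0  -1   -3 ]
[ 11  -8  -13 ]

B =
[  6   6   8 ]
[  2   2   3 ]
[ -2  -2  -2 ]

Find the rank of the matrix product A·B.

2

First compute AB:
[[  4,   4,   3],
 [ 76,  76,  90]]
Now row reduce the product.
R2 ← R2 − (19)·R1: [0, 0, 33]
2 nonzero rows, so rank(AB) = 2.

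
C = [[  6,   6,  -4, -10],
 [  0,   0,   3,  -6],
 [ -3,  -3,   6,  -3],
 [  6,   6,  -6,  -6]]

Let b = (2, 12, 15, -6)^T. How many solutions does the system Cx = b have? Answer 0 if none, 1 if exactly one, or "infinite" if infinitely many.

Row reduce the augmented matrix [C | b].
R3 ← R3 + (1/2)·R1: [0, 0, 4, -8, 16]
R4 ← R4 − R1: [0, 0, -2, 4, -8]
R3 ← R3 − (4/3)·R2: [0, 0, 0, 0, 0]
R4 ← R4 + (2/3)·R2: [0, 0, 0, 0, 0]
The echelon form has 2 nonzero rows, and every pivot lies in the first 4 columns, so rank(C) = rank([C|b]) = 2.
The system is consistent.
rank = 2 < 4 unknowns, so there are infinitely many solutions.

infinite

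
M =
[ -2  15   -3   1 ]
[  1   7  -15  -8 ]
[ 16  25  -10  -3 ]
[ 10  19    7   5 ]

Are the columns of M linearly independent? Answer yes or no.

Row reduce M to echelon form.
R2 ← R2 + (1/2)·R1: [0, 29/2, -33/2, -15/2]
R3 ← R3 + (8)·R1: [0, 145, -34, 5]
R4 ← R4 + (5)·R1: [0, 94, -8, 10]
R3 ← R3 − (10)·R2: [0, 0, 131, 80]
R4 ← R4 − (188/29)·R2: [0, 0, 2870/29, 1700/29]
R4 ← R4 − (2870/3799)·R3: [0, 0, 0, -6900/3799]
4 pivots among 4 columns.
Every column is a pivot column, so the columns are linearly independent.

yes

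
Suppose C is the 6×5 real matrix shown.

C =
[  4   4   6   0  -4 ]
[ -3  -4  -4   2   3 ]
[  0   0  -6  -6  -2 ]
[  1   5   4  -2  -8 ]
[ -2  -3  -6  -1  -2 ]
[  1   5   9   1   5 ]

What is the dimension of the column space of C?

Row reduce to echelon form.
R2 ← R2 + (3/4)·R1: [0, -1, 1/2, 2, 0]
R4 ← R4 − (1/4)·R1: [0, 4, 5/2, -2, -7]
R5 ← R5 + (1/2)·R1: [0, -1, -3, -1, -4]
R6 ← R6 − (1/4)·R1: [0, 4, 15/2, 1, 6]
R4 ← R4 + (4)·R2: [0, 0, 9/2, 6, -7]
R5 ← R5 − R2: [0, 0, -7/2, -3, -4]
R6 ← R6 + (4)·R2: [0, 0, 19/2, 9, 6]
R4 ← R4 + (3/4)·R3: [0, 0, 0, 3/2, -17/2]
R5 ← R5 − (7/12)·R3: [0, 0, 0, 1/2, -17/6]
R6 ← R6 + (19/12)·R3: [0, 0, 0, -1/2, 17/6]
R5 ← R5 − (1/3)·R4: [0, 0, 0, 0, 0]
R6 ← R6 + (1/3)·R4: [0, 0, 0, 0, 0]
Echelon form has 4 nonzero rows, so rank(C) = 4.
The column space has dimension equal to the rank: 4.

4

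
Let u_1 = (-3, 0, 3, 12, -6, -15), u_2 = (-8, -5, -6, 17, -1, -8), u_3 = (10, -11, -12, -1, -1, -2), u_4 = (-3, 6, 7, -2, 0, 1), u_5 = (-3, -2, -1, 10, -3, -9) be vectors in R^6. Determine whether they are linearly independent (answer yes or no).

no

Form the matrix with these vectors as rows and row reduce.
R2 ← R2 − (8/3)·R1: [0, -5, -14, -15, 15, 32]
R3 ← R3 + (10/3)·R1: [0, -11, -2, 39, -21, -52]
R4 ← R4 − R1: [0, 6, 4, -14, 6, 16]
R5 ← R5 − R1: [0, -2, -4, -2, 3, 6]
R3 ← R3 − (11/5)·R2: [0, 0, 144/5, 72, -54, -612/5]
R4 ← R4 + (6/5)·R2: [0, 0, -64/5, -32, 24, 272/5]
R5 ← R5 − (2/5)·R2: [0, 0, 8/5, 4, -3, -34/5]
R4 ← R4 + (4/9)·R3: [0, 0, 0, 0, 0, 0]
R5 ← R5 − (1/18)·R3: [0, 0, 0, 0, 0, 0]
3 nonzero rows, so the 5 vectors span a space of dimension 3.
Since 3 < 5, the vectors are linearly dependent.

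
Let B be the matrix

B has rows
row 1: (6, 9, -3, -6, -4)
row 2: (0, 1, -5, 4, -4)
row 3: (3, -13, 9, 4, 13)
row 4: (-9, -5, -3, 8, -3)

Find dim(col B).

3

Row reduce to echelon form.
R3 ← R3 − (1/2)·R1: [0, -35/2, 21/2, 7, 15]
R4 ← R4 + (3/2)·R1: [0, 17/2, -15/2, -1, -9]
R3 ← R3 + (35/2)·R2: [0, 0, -77, 77, -55]
R4 ← R4 − (17/2)·R2: [0, 0, 35, -35, 25]
R4 ← R4 + (5/11)·R3: [0, 0, 0, 0, 0]
Echelon form has 3 nonzero rows, so rank(B) = 3.
The column space has dimension equal to the rank: 3.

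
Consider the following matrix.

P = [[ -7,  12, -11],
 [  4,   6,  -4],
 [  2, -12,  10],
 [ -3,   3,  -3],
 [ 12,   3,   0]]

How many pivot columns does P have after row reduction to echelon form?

2

Row reduce to echelon form.
R2 ← R2 + (4/7)·R1: [0, 90/7, -72/7]
R3 ← R3 + (2/7)·R1: [0, -60/7, 48/7]
R4 ← R4 − (3/7)·R1: [0, -15/7, 12/7]
R5 ← R5 + (12/7)·R1: [0, 165/7, -132/7]
R3 ← R3 + (2/3)·R2: [0, 0, 0]
R4 ← R4 + (1/6)·R2: [0, 0, 0]
R5 ← R5 − (11/6)·R2: [0, 0, 0]
Echelon form has 2 nonzero rows, so rank(P) = 2.
Each nonzero row contributes one pivot column: 2 pivot columns.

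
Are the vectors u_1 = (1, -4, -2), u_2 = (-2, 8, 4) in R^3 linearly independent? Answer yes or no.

no

Form the matrix with these vectors as rows and row reduce.
R2 ← R2 + (2)·R1: [0, 0, 0]
1 nonzero row, so the 2 vectors span a space of dimension 1.
Since 1 < 2, the vectors are linearly dependent.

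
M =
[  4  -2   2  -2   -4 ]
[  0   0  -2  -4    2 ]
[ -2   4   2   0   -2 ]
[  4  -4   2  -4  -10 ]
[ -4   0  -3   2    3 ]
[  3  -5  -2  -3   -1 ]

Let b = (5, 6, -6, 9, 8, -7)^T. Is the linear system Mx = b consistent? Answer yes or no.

Row reduce the augmented matrix [M | b].
R3 ← R3 + (1/2)·R1: [0, 3, 3, -1, -4, -7/2]
R4 ← R4 − R1: [0, -2, 0, -2, -6, 4]
R5 ← R5 + R1: [0, -2, -1, 0, -1, 13]
R6 ← R6 − (3/4)·R1: [0, -7/2, -7/2, -3/2, 2, -43/4]
Swap R2 ↔ R3
R4 ← R4 + (2/3)·R2: [0, 0, 2, -8/3, -26/3, 5/3]
R5 ← R5 + (2/3)·R2: [0, 0, 1, -2/3, -11/3, 32/3]
R6 ← R6 + (7/6)·R2: [0, 0, 0, -8/3, -8/3, -89/6]
R4 ← R4 + R3: [0, 0, 0, -20/3, -20/3, 23/3]
R5 ← R5 + (1/2)·R3: [0, 0, 0, -8/3, -8/3, 41/3]
R5 ← R5 − (2/5)·R4: [0, 0, 0, 0, 0, 53/5]
R6 ← R6 − (2/5)·R4: [0, 0, 0, 0, 0, -179/10]
R6 ← R6 + (179/106)·R5: [0, 0, 0, 0, 0, 0]
The echelon form has 5 nonzero rows; the last pivot sits in the augmented column, so rank(M) = 4 but rank([M|b]) = 5.
Since the ranks differ, the system is inconsistent.

no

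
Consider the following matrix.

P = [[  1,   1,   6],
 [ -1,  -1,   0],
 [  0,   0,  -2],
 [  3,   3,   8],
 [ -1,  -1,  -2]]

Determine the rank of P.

2

Row reduce to echelon form.
R2 ← R2 + R1: [0, 0, 6]
R4 ← R4 − (3)·R1: [0, 0, -10]
R5 ← R5 + R1: [0, 0, 4]
R3 ← R3 + (1/3)·R2: [0, 0, 0]
R4 ← R4 + (5/3)·R2: [0, 0, 0]
R5 ← R5 − (2/3)·R2: [0, 0, 0]
Echelon form has 2 nonzero rows, so rank(P) = 2.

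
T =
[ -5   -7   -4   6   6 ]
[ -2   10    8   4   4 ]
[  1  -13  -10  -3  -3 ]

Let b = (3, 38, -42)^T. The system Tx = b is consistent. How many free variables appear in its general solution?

Row reduce the augmented matrix [T | b].
R2 ← R2 − (2/5)·R1: [0, 64/5, 48/5, 8/5, 8/5, 184/5]
R3 ← R3 + (1/5)·R1: [0, -72/5, -54/5, -9/5, -9/5, -207/5]
R3 ← R3 + (9/8)·R2: [0, 0, 0, 0, 0, 0]
The echelon form has 2 nonzero rows, and every pivot lies in the first 5 columns, so rank(T) = rank([T|b]) = 2.
The system is consistent.
Free variables = (unknowns) − (rank) = 5 − 2 = 3.

3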